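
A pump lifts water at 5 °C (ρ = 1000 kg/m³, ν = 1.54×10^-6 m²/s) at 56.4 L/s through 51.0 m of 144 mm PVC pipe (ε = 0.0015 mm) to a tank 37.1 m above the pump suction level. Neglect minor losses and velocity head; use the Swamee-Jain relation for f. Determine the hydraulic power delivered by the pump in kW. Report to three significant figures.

P_hyd ≈ 22.2 kW

V = 4Q/(πD²) = 3.463 m/s; Re = 3.24×10^5; ε/D = 1.04×10^-5; f = 0.01430
h_f = f(L/D)V²/2g = 3.096 m
Total head H = z + h_f = 37.1 + 3.096 = 40.20 m
P_hyd = ρgQH = 1000·9.81·0.0564·40.20 = 22.24 kW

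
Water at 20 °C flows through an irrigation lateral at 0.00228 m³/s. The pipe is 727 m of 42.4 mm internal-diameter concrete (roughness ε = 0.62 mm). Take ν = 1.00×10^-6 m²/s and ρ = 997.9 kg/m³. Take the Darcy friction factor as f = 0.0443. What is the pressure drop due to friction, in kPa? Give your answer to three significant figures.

Δp ≈ 988 kPa

V = 4Q/(πD²) = 4·0.00228/(π·0.0424²) = 1.615 m/s
h_f = f(L/D)V²/(2g) = 0.04430·(727/0.0424)·1.615²/(2·9.81) = 100.9 m
Δp = ρg·h_f = 997.9·9.81·100.9 = 988.2 kPa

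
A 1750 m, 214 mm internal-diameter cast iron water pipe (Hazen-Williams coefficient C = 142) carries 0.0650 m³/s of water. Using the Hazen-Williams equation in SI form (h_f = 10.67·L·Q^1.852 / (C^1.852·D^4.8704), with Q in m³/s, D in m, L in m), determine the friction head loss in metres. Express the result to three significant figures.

h_f = 10.67·1750·0.0650^1.852 / (142^1.852·0.214^4.8704) = 22.28 m

h_f ≈ 22.3 m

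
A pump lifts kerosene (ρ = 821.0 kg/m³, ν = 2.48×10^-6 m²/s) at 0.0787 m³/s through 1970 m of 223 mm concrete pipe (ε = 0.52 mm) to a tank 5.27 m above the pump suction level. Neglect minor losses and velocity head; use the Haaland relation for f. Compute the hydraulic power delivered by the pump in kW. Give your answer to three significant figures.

P_hyd ≈ 32.6 kW

V = 4Q/(πD²) = 2.015 m/s; Re = 1.81×10^5; ε/D = 0.00233; f = 0.02524
h_f = f(L/D)V²/2g = 46.13 m
Total head H = z + h_f = 5.27 + 46.13 = 51.40 m
P_hyd = ρgQH = 821.0·9.81·0.0787·51.40 = 32.58 kW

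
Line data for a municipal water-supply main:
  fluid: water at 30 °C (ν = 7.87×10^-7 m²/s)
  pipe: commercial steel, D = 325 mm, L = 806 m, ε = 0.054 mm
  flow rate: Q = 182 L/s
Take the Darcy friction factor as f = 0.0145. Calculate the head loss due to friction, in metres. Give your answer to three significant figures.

h_f ≈ 8.82 m

V = 4Q/(πD²) = 4·0.182/(π·0.325²) = 2.194 m/s
h_f = f(L/D)V²/(2g) = 0.01450·(806/0.325)·2.194²/(2·9.81) = 8.822 m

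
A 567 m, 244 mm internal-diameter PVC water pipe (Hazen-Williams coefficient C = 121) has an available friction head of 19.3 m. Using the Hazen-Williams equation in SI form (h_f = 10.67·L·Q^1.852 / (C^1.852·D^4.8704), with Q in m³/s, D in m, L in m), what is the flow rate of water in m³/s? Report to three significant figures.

Rearranging: Q = [h_f·C^1.852·D^4.8704 / (10.67·L)]^(1/1.852)
Q = [19.3·121^1.852·0.244^4.8704 / (10.67·567)]^0.540 = 0.1330 m³/s

Q ≈ 0.133 m³/s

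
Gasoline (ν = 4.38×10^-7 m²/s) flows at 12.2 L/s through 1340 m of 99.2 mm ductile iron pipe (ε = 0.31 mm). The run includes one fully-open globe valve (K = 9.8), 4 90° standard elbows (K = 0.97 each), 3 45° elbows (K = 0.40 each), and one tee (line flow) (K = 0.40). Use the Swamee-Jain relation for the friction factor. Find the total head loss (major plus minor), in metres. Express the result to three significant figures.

H_L ≈ 48.2 m

V = 4Q/(πD²) = 1.579 m/s; V²/2g = 0.1270 m
Re = 3.58×10^5, ε/D = 0.00312 → f = 0.02697 (Swamee-Jain)
Major: h_f = f(L/D)·V²/2g = 0.02697·13508·0.1270 = 46.26 m
Minor: ΣK = 15.3; h_m = ΣK·V²/2g = 1.941 m
Total H_L = 46.26 + 1.941 = 48.21 m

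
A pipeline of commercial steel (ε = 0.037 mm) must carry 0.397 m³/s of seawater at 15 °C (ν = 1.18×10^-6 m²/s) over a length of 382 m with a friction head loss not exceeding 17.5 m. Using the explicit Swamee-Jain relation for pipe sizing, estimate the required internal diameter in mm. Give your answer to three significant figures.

Swamee-Jain (Type III): D = 0.66·[ε^1.25·(LQ²/(gh_f))^4.75 + ν·Q^9.4·(L/(gh_f))^5.2]^0.04
LQ²/(gh_f) = 0.3507; L/(gh_f) = 2.225
Term 1 = ε^1.25·(…)^4.75 = 1.99×10^-8; Term 2 = ν·Q^9.4·(…)^5.2 = 1.28×10^-8
D = 0.66·(1.99×10^-8 + 1.28×10^-8)^0.04 = 0.3312 m = 331 mm
Check: V = 4.61 m/s, Re = 1.29×10^6, f = 0.01342, h_f = 16.7 m ≈ 17.5 m ✓

D ≈ 331 mm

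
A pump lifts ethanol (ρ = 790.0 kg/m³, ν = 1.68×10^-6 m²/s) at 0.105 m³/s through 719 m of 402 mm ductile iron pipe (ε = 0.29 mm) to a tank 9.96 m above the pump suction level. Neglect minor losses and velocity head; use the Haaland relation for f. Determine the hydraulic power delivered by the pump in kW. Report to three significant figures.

V = 4Q/(πD²) = 0.8273 m/s; Re = 1.98×10^5; ε/D = 7.21×10^-4; f = 0.01974
h_f = f(L/D)V²/2g = 1.231 m
Total head H = z + h_f = 9.96 + 1.231 = 11.19 m
P_hyd = ρgQH = 790.0·9.81·0.105·11.19 = 9.107 kW

P_hyd ≈ 9.11 kW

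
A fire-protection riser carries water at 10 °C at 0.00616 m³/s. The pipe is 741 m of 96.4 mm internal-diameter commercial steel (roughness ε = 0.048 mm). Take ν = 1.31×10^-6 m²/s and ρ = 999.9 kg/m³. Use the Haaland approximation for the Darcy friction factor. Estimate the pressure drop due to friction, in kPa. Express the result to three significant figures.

V = 4Q/(πD²) = 4·0.00616/(π·0.0964²) = 0.8440 m/s
Re = VD/ν = 0.8440·0.0964/1.31×10^-6 = 6.21×10^4 → turbulent
ε/D = 0.048/96.4 = 4.98×10^-4
Haaland: f = 0.02147
h_f = f(L/D)V²/(2g) = 0.02147·(741/0.0964)·0.8440²/(2·9.81) = 5.991 m
Δp = ρg·h_f = 999.9·9.81·5.991 = 58.77 kPa

Δp ≈ 58.8 kPa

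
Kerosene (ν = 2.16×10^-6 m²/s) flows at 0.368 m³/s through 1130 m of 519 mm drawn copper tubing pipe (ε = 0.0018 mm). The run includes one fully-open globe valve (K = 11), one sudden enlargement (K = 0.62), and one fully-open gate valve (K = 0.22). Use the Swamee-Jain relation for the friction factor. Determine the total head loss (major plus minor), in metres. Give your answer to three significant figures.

V = 4Q/(πD²) = 1.739 m/s; V²/2g = 0.1542 m
Re = 4.18×10^5, ε/D = 3.47×10^-6 → f = 0.01357 (Swamee-Jain)
Major: h_f = f(L/D)·V²/2g = 0.01357·2177·0.1542 = 4.557 m
Minor: ΣK = 11.8; h_m = ΣK·V²/2g = 1.826 m
Total H_L = 4.557 + 1.826 = 6.383 m

H_L ≈ 6.38 m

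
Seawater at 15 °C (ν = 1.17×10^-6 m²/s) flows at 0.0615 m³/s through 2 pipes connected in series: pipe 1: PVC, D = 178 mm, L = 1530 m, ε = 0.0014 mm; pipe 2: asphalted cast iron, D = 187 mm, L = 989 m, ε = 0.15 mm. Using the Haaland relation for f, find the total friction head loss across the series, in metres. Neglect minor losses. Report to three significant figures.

Pipe 1: V = 2.471 m/s, Re = 3.76×10^5, ε/D = 7.87×10^-6, f = 0.01383, h_1 = f(L/D)V²/2g = 37.00 m
Pipe 2: V = 2.239 m/s, Re = 3.58×10^5, ε/D = 8.02×10^-4, f = 0.01950, h_2 = f(L/D)V²/2g = 26.35 m
Series → Q common, losses add: H = Σh = 63.35 m

H ≈ 63.4 m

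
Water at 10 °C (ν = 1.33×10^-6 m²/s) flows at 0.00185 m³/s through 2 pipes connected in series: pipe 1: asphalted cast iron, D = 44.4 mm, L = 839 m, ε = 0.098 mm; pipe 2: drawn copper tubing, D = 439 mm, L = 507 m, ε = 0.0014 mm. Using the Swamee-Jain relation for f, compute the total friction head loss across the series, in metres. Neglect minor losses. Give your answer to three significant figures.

H ≈ 38.3 m

Pipe 1: V = 1.195 m/s, Re = 3.99×10^4, ε/D = 0.00221, f = 0.02787, h_1 = f(L/D)V²/2g = 38.32 m
Pipe 2: V = 0.01222 m/s, Re = 4030, ε/D = 3.19×10^-6, f = 0.04045, h_2 = f(L/D)V²/2g = 3.557×10^-4 m
Series → Q common, losses add: H = Σh = 38.32 m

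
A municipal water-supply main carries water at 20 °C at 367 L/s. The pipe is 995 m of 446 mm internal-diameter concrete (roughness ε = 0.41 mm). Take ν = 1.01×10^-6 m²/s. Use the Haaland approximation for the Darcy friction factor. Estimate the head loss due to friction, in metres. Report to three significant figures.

V = 4Q/(πD²) = 4·0.367/(π·0.446²) = 2.349 m/s
Re = VD/ν = 2.349·0.446/1.01×10^-6 = 1.04×10^6 → turbulent
ε/D = 0.41/446 = 9.19×10^-4
Haaland: f = 0.01955
h_f = f(L/D)V²/(2g) = 0.01955·(995/0.446)·2.349²/(2·9.81) = 12.27 m

h_f ≈ 12.3 m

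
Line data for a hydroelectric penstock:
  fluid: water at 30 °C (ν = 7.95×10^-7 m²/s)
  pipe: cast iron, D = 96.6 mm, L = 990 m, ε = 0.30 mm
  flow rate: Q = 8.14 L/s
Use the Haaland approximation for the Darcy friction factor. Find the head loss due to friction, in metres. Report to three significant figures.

h_f ≈ 17.6 m

V = 4Q/(πD²) = 4·0.00814/(π·0.0966²) = 1.111 m/s
Re = VD/ν = 1.111·0.0966/7.95×10^-7 = 1.35×10^5 → turbulent
ε/D = 0.30/96.6 = 0.00311
Haaland: f = 0.02733
h_f = f(L/D)V²/(2g) = 0.02733·(990/0.0966)·1.111²/(2·9.81) = 17.61 m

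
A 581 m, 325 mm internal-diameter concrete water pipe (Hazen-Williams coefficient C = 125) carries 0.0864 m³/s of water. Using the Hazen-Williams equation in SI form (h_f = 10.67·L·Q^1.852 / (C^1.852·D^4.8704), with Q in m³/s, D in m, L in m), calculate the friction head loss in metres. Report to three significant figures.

h_f ≈ 2.07 m

h_f = 10.67·581·0.0864^1.852 / (125^1.852·0.325^4.8704) = 2.073 m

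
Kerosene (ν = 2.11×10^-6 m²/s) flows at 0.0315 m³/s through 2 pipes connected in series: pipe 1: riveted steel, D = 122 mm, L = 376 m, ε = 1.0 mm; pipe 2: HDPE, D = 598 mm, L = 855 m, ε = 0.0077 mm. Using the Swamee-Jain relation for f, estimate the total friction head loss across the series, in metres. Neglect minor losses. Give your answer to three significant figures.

H ≈ 41.2 m

Pipe 1: V = 2.695 m/s, Re = 1.56×10^5, ε/D = 0.00820, f = 0.03611, h_1 = f(L/D)V²/2g = 41.18 m
Pipe 2: V = 0.1122 m/s, Re = 3.18×10^4, ε/D = 1.29×10^-5, f = 0.02309, h_2 = f(L/D)V²/2g = 0.02117 m
Series → Q common, losses add: H = Σh = 41.20 m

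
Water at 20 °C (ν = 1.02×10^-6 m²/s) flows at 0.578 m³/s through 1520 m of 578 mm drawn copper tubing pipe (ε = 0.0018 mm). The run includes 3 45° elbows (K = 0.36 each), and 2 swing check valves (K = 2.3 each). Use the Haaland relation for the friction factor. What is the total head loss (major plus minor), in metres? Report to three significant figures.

H_L ≈ 8.71 m

V = 4Q/(πD²) = 2.203 m/s; V²/2g = 0.2473 m
Re = 1.25×10^6, ε/D = 3.11×10^-6 → f = 0.01123 (Haaland)
Major: h_f = f(L/D)·V²/2g = 0.01123·2630·0.2473 = 7.301 m
Minor: ΣK = 5.68; h_m = ΣK·V²/2g = 1.405 m
Total H_L = 7.301 + 1.405 = 8.706 m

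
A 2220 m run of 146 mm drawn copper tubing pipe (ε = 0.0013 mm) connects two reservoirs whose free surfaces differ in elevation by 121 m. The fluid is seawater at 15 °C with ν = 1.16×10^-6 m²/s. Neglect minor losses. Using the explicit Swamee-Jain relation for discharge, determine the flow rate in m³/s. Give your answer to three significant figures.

Q ≈ 0.0566 m³/s

Swamee-Jain (Type II): Q = -0.965·√(gD⁵h_f/L)·ln[ε/(3.7D) + √(3.17ν²L/(gD³h_f))]
√(gD⁵h_f/L) = √(9.81·0.146⁵·121/2220) = 0.005956
ε/(3.7D) = 2.41×10^-6; √(3.17ν²L/(gD³h_f)) = 5.06×10^-5
Q = -0.965·0.005956·ln(5.304×10^-5) = 0.05658 m³/s
Check: V = 3.38 m/s, Re = 4.25×10^5, f = 0.01361, h_f = 120 m ≈ 121 m ✓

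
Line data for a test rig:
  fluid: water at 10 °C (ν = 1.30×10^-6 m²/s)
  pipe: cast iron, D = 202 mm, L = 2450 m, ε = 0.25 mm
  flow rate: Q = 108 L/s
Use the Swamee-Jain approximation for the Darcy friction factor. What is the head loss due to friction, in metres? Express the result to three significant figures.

h_f ≈ 150 m

V = 4Q/(πD²) = 4·0.108/(π·0.202²) = 3.370 m/s
Re = VD/ν = 3.370·0.202/1.30×10^-6 = 5.24×10^5 → turbulent
ε/D = 0.25/202 = 0.00124
Swamee-Jain: f = 0.02131
h_f = f(L/D)V²/(2g) = 0.02131·(2450/0.202)·3.370²/(2·9.81) = 149.6 m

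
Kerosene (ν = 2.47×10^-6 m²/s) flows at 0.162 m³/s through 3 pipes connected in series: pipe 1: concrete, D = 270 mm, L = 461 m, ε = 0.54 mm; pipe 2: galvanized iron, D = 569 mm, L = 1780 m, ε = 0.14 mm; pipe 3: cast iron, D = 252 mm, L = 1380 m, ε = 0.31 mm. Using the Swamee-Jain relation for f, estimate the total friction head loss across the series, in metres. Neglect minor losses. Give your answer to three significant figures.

Pipe 1: V = 2.829 m/s, Re = 3.09×10^5, ε/D = 0.00200, f = 0.02415, h_1 = f(L/D)V²/2g = 16.83 m
Pipe 2: V = 0.6371 m/s, Re = 1.47×10^5, ε/D = 2.46×10^-4, f = 0.01816, h_2 = f(L/D)V²/2g = 1.175 m
Pipe 3: V = 3.248 m/s, Re = 3.31×10^5, ε/D = 0.00123, f = 0.02157, h_3 = f(L/D)V²/2g = 63.52 m
Series → Q common, losses add: H = Σh = 81.52 m

H ≈ 81.5 m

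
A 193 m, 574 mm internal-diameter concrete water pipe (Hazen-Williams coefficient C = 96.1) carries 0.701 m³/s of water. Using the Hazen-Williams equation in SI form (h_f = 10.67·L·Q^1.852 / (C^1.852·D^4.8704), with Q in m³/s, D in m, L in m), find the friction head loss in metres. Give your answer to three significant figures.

h_f = 10.67·193·0.701^1.852 / (96.1^1.852·0.574^4.8704) = 3.390 m

h_f ≈ 3.39 m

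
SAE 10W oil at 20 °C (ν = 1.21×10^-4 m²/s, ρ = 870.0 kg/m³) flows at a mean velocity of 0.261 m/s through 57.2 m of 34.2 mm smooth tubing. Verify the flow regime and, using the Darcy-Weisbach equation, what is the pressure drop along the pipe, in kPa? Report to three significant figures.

Δp ≈ 43.0 kPa

Re = VD/ν = 0.261·0.03420/1.21×10^-4 = 73.8 → laminar (Re < 2300)
f = 64/Re = 0.8676
h_f = f(L/D)V²/(2g) = 0.8676·(57.2/0.03420)·0.261²/(2·9.81) = 5.038 m
Δp = ρg·h_f = 870.0·9.81·5.038 = 43.00 kPa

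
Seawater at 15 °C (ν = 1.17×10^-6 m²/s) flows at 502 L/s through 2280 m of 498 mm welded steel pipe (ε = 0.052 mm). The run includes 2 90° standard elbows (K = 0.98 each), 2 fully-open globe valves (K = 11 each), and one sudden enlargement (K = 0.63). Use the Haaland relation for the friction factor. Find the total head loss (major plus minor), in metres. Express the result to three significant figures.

H_L ≈ 28.9 m

V = 4Q/(πD²) = 2.577 m/s; V²/2g = 0.3385 m
Re = 1.10×10^6, ε/D = 1.04×10^-4 → f = 0.01330 (Haaland)
Major: h_f = f(L/D)·V²/2g = 0.01330·4578·0.3385 = 20.61 m
Minor: ΣK = 24.6; h_m = ΣK·V²/2g = 8.325 m
Total H_L = 20.61 + 8.325 = 28.93 m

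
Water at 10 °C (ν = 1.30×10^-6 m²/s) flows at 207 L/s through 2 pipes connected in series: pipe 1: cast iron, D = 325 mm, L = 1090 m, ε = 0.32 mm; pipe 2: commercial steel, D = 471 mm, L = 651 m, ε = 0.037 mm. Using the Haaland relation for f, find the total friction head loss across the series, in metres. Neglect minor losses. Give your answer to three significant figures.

Pipe 1: V = 2.495 m/s, Re = 6.24×10^5, ε/D = 9.85×10^-4, f = 0.02003, h_1 = f(L/D)V²/2g = 21.32 m
Pipe 2: V = 1.188 m/s, Re = 4.30×10^5, ε/D = 7.86×10^-5, f = 0.01429, h_2 = f(L/D)V²/2g = 1.421 m
Series → Q common, losses add: H = Σh = 22.74 m

H ≈ 22.7 m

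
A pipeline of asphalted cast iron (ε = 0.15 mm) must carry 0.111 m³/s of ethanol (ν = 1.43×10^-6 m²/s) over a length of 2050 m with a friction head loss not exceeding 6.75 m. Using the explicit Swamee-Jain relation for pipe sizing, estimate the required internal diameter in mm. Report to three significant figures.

D ≈ 360 mm

Swamee-Jain (Type III): D = 0.66·[ε^1.25·(LQ²/(gh_f))^4.75 + ν·Q^9.4·(L/(gh_f))^5.2]^0.04
LQ²/(gh_f) = 0.3814; L/(gh_f) = 30.96
Term 1 = ε^1.25·(…)^4.75 = 1.71×10^-7; Term 2 = ν·Q^9.4·(…)^5.2 = 8.58×10^-8
D = 0.66·(1.71×10^-7 + 8.58×10^-8)^0.04 = 0.3597 m = 360 mm
Check: V = 1.09 m/s, Re = 2.75×10^5, f = 0.01796, h_f = 6.23 m ≈ 6.75 m ✓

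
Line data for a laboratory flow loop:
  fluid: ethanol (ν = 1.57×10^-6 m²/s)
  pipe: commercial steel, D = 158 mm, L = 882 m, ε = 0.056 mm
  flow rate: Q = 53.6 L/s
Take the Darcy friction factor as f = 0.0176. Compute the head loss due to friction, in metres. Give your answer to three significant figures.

V = 4Q/(πD²) = 4·0.0536/(π·0.158²) = 2.734 m/s
h_f = f(L/D)V²/(2g) = 0.01760·(882/0.158)·2.734²/(2·9.81) = 37.42 m

h_f ≈ 37.4 m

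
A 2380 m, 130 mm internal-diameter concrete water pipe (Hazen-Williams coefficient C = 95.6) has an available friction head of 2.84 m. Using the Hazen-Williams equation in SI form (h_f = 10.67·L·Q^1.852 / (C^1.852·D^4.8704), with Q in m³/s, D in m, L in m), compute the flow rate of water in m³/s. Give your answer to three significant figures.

Q ≈ 0.00329 m³/s

Rearranging: Q = [h_f·C^1.852·D^4.8704 / (10.67·L)]^(1/1.852)
Q = [2.84·95.6^1.852·0.130^4.8704 / (10.67·2380)]^0.540 = 0.003286 m³/s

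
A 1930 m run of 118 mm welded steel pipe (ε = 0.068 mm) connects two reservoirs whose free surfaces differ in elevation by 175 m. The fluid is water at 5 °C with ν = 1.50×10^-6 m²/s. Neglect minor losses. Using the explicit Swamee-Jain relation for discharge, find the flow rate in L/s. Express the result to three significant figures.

Q ≈ 36.6 L/s

Swamee-Jain (Type II): Q = -0.965·√(gD⁵h_f/L)·ln[ε/(3.7D) + √(3.17ν²L/(gD³h_f))]
√(gD⁵h_f/L) = √(9.81·0.118⁵·175/1930) = 0.004511
ε/(3.7D) = 1.56×10^-4; √(3.17ν²L/(gD³h_f)) = 6.99×10^-5
Q = -0.965·0.004511·ln(2.256×10^-4) = 0.03655 m³/s
Check: V = 3.34 m/s, Re = 2.63×10^5, f = 0.01892, h_f = 176 m ≈ 175 m ✓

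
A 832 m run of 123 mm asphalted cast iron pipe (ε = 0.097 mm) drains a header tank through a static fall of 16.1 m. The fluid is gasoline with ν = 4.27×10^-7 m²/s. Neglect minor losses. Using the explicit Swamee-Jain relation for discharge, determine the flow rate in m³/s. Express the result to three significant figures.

Swamee-Jain (Type II): Q = -0.965·√(gD⁵h_f/L)·ln[ε/(3.7D) + √(3.17ν²L/(gD³h_f))]
√(gD⁵h_f/L) = √(9.81·0.123⁵·16.1/832) = 0.002312
ε/(3.7D) = 2.13×10^-4; √(3.17ν²L/(gD³h_f)) = 4.04×10^-5
Q = -0.965·0.002312·ln(2.536×10^-4) = 0.01847 m³/s
Check: V = 1.55 m/s, Re = 4.48×10^5, f = 0.01946, h_f = 16.2 m ≈ 16.1 m ✓

Q ≈ 0.0185 m³/s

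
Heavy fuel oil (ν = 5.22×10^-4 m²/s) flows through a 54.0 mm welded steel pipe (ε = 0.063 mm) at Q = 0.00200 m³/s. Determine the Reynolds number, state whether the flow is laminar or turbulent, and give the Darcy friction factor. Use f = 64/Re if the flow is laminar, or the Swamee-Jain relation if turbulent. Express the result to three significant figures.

Re ≈ 90.3; laminar; f = 64/Re ≈ 0.708

V = 4Q/(πD²) = 0.8733 m/s
Re = VD/ν = 0.8733·0.0540/5.22×10^-4 = 90.3
Re < 2300 → laminar → f = 64/Re = 0.7084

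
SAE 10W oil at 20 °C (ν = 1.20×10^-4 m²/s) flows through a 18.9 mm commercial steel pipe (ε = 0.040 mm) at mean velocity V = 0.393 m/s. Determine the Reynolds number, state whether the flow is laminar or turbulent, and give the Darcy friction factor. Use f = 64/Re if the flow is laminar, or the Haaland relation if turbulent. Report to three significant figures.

Re ≈ 61.9; laminar; f = 64/Re ≈ 1.03

Re = VD/ν = 0.3930·0.0189/1.20×10^-4 = 61.9
Re < 2300 → laminar → f = 64/Re = 1.034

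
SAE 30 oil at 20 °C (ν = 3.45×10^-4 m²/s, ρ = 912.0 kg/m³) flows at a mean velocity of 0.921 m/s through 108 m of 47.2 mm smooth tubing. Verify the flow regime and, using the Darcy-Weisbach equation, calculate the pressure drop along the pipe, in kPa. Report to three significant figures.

Δp ≈ 450 kPa

Re = VD/ν = 0.921·0.04720/3.45×10^-4 = 126 → laminar (Re < 2300)
f = 64/Re = 0.5079
h_f = f(L/D)V²/(2g) = 0.5079·(108/0.04720)·0.921²/(2·9.81) = 50.25 m
Δp = ρg·h_f = 912.0·9.81·50.25 = 449.5 kPa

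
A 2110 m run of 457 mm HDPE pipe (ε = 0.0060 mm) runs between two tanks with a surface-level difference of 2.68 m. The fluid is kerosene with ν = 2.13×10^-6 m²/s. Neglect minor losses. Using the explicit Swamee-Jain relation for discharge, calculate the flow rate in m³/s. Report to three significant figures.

Q ≈ 0.138 m³/s

Swamee-Jain (Type II): Q = -0.965·√(gD⁵h_f/L)·ln[ε/(3.7D) + √(3.17ν²L/(gD³h_f))]
√(gD⁵h_f/L) = √(9.81·0.457⁵·2.68/2110) = 0.01576
ε/(3.7D) = 3.55×10^-6; √(3.17ν²L/(gD³h_f)) = 1.10×10^-4
Q = -0.965·0.01576·ln(1.135×10^-4) = 0.1381 m³/s
Check: V = 0.842 m/s, Re = 1.81×10^5, f = 0.01596, h_f = 2.66 m ≈ 2.68 m ✓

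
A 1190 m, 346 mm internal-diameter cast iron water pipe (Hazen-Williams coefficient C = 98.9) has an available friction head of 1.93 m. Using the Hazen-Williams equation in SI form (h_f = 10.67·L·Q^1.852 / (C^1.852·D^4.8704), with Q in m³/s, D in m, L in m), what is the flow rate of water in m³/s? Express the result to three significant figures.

Q ≈ 0.0527 m³/s

Rearranging: Q = [h_f·C^1.852·D^4.8704 / (10.67·L)]^(1/1.852)
Q = [1.93·98.9^1.852·0.346^4.8704 / (10.67·1190)]^0.540 = 0.05265 m³/s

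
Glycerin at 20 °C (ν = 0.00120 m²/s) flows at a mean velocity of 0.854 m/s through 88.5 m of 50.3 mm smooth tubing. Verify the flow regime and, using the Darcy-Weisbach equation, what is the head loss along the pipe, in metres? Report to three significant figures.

Re = VD/ν = 0.854·0.05030/0.00120 = 35.8 → laminar (Re < 2300)
f = 64/Re = 1.788
h_f = f(L/D)V²/(2g) = 1.788·(88.5/0.05030)·0.854²/(2·9.81) = 116.9 m

h_f ≈ 117 m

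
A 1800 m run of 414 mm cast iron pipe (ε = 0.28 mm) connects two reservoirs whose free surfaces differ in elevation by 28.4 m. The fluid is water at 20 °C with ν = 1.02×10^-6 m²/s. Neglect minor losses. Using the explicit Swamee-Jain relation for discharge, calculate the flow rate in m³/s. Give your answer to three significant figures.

Swamee-Jain (Type II): Q = -0.965·√(gD⁵h_f/L)·ln[ε/(3.7D) + √(3.17ν²L/(gD³h_f))]
√(gD⁵h_f/L) = √(9.81·0.414⁵·28.4/1800) = 0.04339
ε/(3.7D) = 1.83×10^-4; √(3.17ν²L/(gD³h_f)) = 1.73×10^-5
Q = -0.965·0.04339·ln(2.001×10^-4) = 0.3566 m³/s
Check: V = 2.65 m/s, Re = 1.08×10^6, f = 0.01836, h_f = 28.5 m ≈ 28.4 m ✓

Q ≈ 0.357 m³/s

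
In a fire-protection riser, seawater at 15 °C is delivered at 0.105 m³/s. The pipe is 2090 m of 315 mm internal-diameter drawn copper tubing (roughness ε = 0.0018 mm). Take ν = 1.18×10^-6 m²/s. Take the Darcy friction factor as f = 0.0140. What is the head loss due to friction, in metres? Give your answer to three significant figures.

V = 4Q/(πD²) = 4·0.105/(π·0.315²) = 1.347 m/s
h_f = f(L/D)V²/(2g) = 0.01400·(2090/0.315)·1.347²/(2·9.81) = 8.595 m

h_f ≈ 8.59 m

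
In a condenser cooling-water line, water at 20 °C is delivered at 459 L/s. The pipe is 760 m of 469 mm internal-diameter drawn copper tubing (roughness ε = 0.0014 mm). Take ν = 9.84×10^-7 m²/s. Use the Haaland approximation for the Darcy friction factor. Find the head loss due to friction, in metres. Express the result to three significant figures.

h_f ≈ 6.53 m

V = 4Q/(πD²) = 4·0.459/(π·0.469²) = 2.657 m/s
Re = VD/ν = 2.657·0.469/9.84×10^-7 = 1.27×10^6 → turbulent
ε/D = 0.0014/469 = 2.99×10^-6
Haaland: f = 0.01120
h_f = f(L/D)V²/(2g) = 0.01120·(760/0.469)·2.657²/(2·9.81) = 6.528 m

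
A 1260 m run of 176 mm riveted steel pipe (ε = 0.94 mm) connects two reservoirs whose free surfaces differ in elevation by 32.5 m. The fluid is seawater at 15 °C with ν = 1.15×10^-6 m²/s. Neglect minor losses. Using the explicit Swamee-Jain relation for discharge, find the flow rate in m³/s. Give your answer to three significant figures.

Q ≈ 0.0410 m³/s

Swamee-Jain (Type II): Q = -0.965·√(gD⁵h_f/L)·ln[ε/(3.7D) + √(3.17ν²L/(gD³h_f))]
√(gD⁵h_f/L) = √(9.81·0.176⁵·32.5/1260) = 0.006537
ε/(3.7D) = 0.00144; √(3.17ν²L/(gD³h_f)) = 5.51×10^-5
Q = -0.965·0.006537·ln(0.001499) = 0.04102 m³/s
Check: V = 1.69 m/s, Re = 2.58×10^5, f = 0.03148, h_f = 32.7 m ≈ 32.5 m ✓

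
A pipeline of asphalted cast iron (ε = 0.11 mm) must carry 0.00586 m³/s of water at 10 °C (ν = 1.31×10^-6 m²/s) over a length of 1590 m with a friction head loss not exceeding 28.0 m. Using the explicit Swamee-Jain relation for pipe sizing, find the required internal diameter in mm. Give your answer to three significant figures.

Swamee-Jain (Type III): D = 0.66·[ε^1.25·(LQ²/(gh_f))^4.75 + ν·Q^9.4·(L/(gh_f))^5.2]^0.04
LQ²/(gh_f) = 1.988×10^-4; L/(gh_f) = 5.789
Term 1 = ε^1.25·(…)^4.75 = 2.94×10^-23; Term 2 = ν·Q^9.4·(…)^5.2 = 1.26×10^-23
D = 0.66·(2.94×10^-23 + 1.26×10^-23)^0.04 = 0.08404 m = 84.0 mm
Check: V = 1.06 m/s, Re = 6.78×10^4, f = 0.02421, h_f = 26.0 m ≈ 28.0 m ✓

D ≈ 84.0 mm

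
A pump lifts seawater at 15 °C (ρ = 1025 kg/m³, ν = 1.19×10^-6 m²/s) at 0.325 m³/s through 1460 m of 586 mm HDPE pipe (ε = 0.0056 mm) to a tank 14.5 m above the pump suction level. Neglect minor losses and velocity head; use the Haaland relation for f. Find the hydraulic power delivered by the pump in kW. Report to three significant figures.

V = 4Q/(πD²) = 1.205 m/s; Re = 5.93×10^5; ε/D = 9.56×10^-6; f = 0.01279
h_f = f(L/D)V²/2g = 2.359 m
Total head H = z + h_f = 14.5 + 2.359 = 16.86 m
P_hyd = ρgQH = 1025·9.81·0.325·16.86 = 55.09 kW

P_hyd ≈ 55.1 kW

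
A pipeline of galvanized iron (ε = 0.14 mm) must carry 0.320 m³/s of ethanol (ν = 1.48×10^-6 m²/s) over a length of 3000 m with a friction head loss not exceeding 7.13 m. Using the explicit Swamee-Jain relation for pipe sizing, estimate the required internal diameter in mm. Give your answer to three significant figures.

Swamee-Jain (Type III): D = 0.66·[ε^1.25·(LQ²/(gh_f))^4.75 + ν·Q^9.4·(L/(gh_f))^5.2]^0.04
LQ²/(gh_f) = 4.392; L/(gh_f) = 42.89
Term 1 = ε^1.25·(…)^4.75 = 0.0172; Term 2 = ν·Q^9.4·(…)^5.2 = 0.0102
D = 0.66·(0.0172 + 0.0102)^0.04 = 0.5715 m = 572 mm
Check: V = 1.25 m/s, Re = 4.82×10^5, f = 0.01596, h_f = 6.65 m ≈ 7.13 m ✓

D ≈ 572 mm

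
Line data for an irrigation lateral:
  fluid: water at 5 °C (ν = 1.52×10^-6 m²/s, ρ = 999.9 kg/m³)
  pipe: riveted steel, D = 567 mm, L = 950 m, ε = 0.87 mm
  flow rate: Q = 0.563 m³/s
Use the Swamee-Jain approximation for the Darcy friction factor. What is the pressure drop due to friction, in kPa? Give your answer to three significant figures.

V = 4Q/(πD²) = 4·0.563/(π·0.567²) = 2.230 m/s
Re = VD/ν = 2.230·0.567/1.52×10^-6 = 8.32×10^5 → turbulent
ε/D = 0.87/567 = 0.00153
Swamee-Jain: f = 0.02221
h_f = f(L/D)V²/(2g) = 0.02221·(950/0.567)·2.230²/(2·9.81) = 9.430 m
Δp = ρg·h_f = 999.9·9.81·9.430 = 92.50 kPa

Δp ≈ 92.5 kPa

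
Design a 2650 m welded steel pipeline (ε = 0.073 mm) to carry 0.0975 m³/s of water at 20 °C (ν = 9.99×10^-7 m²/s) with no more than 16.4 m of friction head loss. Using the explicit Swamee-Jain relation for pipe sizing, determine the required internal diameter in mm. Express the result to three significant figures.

Swamee-Jain (Type III): D = 0.66·[ε^1.25·(LQ²/(gh_f))^4.75 + ν·Q^9.4·(L/(gh_f))^5.2]^0.04
LQ²/(gh_f) = 0.1566; L/(gh_f) = 16.47
Term 1 = ε^1.25·(…)^4.75 = 1.01×10^-9; Term 2 = ν·Q^9.4·(…)^5.2 = 6.66×10^-10
D = 0.66·(1.01×10^-9 + 6.66×10^-10)^0.04 = 0.2941 m = 294 mm
Check: V = 1.44 m/s, Re = 4.23×10^5, f = 0.01616, h_f = 15.3 m ≈ 16.4 m ✓

D ≈ 294 mm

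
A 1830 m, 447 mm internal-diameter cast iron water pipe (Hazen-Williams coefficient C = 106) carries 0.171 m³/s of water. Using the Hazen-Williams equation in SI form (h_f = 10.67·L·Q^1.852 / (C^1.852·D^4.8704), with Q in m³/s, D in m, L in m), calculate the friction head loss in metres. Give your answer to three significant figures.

h_f = 10.67·1830·0.171^1.852 / (106^1.852·0.447^4.8704) = 6.644 m

h_f ≈ 6.64 m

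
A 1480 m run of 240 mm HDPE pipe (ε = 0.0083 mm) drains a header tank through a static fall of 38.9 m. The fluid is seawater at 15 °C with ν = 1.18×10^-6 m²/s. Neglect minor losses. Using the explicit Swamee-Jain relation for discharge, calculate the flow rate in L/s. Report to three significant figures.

Q ≈ 139 L/s

Swamee-Jain (Type II): Q = -0.965·√(gD⁵h_f/L)·ln[ε/(3.7D) + √(3.17ν²L/(gD³h_f))]
√(gD⁵h_f/L) = √(9.81·0.240⁵·38.9/1480) = 0.01433
ε/(3.7D) = 9.35×10^-6; √(3.17ν²L/(gD³h_f)) = 3.52×10^-5
Q = -0.965·0.01433·ln(4.454×10^-5) = 0.1385 m³/s
Check: V = 3.06 m/s, Re = 6.23×10^5, f = 0.01319, h_f = 38.9 m ≈ 38.9 m ✓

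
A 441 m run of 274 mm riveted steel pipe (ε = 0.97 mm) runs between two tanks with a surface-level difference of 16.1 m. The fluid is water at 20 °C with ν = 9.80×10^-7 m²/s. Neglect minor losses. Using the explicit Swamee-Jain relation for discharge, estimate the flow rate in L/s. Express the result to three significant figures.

Q ≈ 157 L/s

Swamee-Jain (Type II): Q = -0.965·√(gD⁵h_f/L)·ln[ε/(3.7D) + √(3.17ν²L/(gD³h_f))]
√(gD⁵h_f/L) = √(9.81·0.274⁵·16.1/441) = 0.02352
ε/(3.7D) = 9.57×10^-4; √(3.17ν²L/(gD³h_f)) = 2.03×10^-5
Q = -0.965·0.02352·ln(9.771×10^-4) = 0.1573 m³/s
Check: V = 2.67 m/s, Re = 7.46×10^5, f = 0.02767, h_f = 16.2 m ≈ 16.1 m ✓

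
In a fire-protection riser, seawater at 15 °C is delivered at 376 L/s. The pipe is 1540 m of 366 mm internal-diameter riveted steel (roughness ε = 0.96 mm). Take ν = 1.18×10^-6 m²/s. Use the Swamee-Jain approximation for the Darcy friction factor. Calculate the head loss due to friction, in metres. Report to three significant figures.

V = 4Q/(πD²) = 4·0.376/(π·0.366²) = 3.574 m/s
Re = VD/ν = 3.574·0.366/1.18×10^-6 = 1.11×10^6 → turbulent
ε/D = 0.96/366 = 0.00262
Swamee-Jain: f = 0.02541
h_f = f(L/D)V²/(2g) = 0.02541·(1540/0.366)·3.574²/(2·9.81) = 69.59 m

h_f ≈ 69.6 m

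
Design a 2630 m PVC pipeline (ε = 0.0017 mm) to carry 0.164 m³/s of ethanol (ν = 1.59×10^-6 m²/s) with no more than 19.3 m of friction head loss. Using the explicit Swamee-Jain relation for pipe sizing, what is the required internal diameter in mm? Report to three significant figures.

Swamee-Jain (Type III): D = 0.66·[ε^1.25·(LQ²/(gh_f))^4.75 + ν·Q^9.4·(L/(gh_f))^5.2]^0.04
LQ²/(gh_f) = 0.3736; L/(gh_f) = 13.89
Term 1 = ε^1.25·(…)^4.75 = 5.72×10^-10; Term 2 = ν·Q^9.4·(…)^5.2 = 5.80×10^-8
D = 0.66·(5.72×10^-10 + 5.80×10^-8)^0.04 = 0.3390 m = 339 mm
Check: V = 1.82 m/s, Re = 3.87×10^5, f = 0.01378, h_f = 18.0 m ≈ 19.3 m ✓

D ≈ 339 mm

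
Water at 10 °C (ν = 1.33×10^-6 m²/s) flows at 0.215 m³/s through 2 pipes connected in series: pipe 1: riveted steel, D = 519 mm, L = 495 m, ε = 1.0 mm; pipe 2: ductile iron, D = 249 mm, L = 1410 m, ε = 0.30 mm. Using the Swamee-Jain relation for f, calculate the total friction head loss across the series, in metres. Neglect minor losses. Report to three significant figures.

Pipe 1: V = 1.016 m/s, Re = 3.97×10^5, ε/D = 0.00193, f = 0.02379, h_1 = f(L/D)V²/2g = 1.194 m
Pipe 2: V = 4.415 m/s, Re = 8.27×10^5, ε/D = 0.00120, f = 0.02097, h_2 = f(L/D)V²/2g = 118.0 m
Series → Q common, losses add: H = Σh = 119.2 m

H ≈ 119 m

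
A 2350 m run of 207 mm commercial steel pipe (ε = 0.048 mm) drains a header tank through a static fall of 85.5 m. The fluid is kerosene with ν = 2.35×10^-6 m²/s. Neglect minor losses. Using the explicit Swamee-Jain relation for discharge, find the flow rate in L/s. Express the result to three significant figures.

Q ≈ 100.0 L/s

Swamee-Jain (Type II): Q = -0.965·√(gD⁵h_f/L)·ln[ε/(3.7D) + √(3.17ν²L/(gD³h_f))]
√(gD⁵h_f/L) = √(9.81·0.207⁵·85.5/2350) = 0.01165
ε/(3.7D) = 6.27×10^-5; √(3.17ν²L/(gD³h_f)) = 7.44×10^-5
Q = -0.965·0.01165·ln(1.370×10^-4) = 0.09998 m³/s
Check: V = 2.97 m/s, Re = 2.62×10^5, f = 0.01681, h_f = 85.8 m ≈ 85.5 m ✓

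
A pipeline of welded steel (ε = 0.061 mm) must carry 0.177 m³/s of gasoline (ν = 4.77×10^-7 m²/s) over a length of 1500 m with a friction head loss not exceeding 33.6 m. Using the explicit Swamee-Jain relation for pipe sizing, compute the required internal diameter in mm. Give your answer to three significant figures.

Swamee-Jain (Type III): D = 0.66·[ε^1.25·(LQ²/(gh_f))^4.75 + ν·Q^9.4·(L/(gh_f))^5.2]^0.04
LQ²/(gh_f) = 0.1426; L/(gh_f) = 4.551
Term 1 = ε^1.25·(…)^4.75 = 5.17×10^-10; Term 2 = ν·Q^9.4·(…)^5.2 = 1.08×10^-10
D = 0.66·(5.17×10^-10 + 1.08×10^-10)^0.04 = 0.2827 m = 283 mm
Check: V = 2.82 m/s, Re = 1.67×10^6, f = 0.01460, h_f = 31.4 m ≈ 33.6 m ✓

D ≈ 283 mm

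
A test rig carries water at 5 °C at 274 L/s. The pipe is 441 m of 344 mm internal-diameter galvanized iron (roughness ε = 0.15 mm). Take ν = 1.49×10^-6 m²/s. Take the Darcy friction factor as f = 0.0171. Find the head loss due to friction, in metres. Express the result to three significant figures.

V = 4Q/(πD²) = 4·0.274/(π·0.344²) = 2.948 m/s
h_f = f(L/D)V²/(2g) = 0.01710·(441/0.344)·2.948²/(2·9.81) = 9.711 m

h_f ≈ 9.71 m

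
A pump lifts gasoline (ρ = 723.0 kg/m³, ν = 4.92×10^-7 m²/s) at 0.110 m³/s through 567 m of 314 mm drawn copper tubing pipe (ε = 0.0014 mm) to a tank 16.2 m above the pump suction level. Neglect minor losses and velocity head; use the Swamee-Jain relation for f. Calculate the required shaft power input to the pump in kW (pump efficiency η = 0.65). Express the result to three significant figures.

V = 4Q/(πD²) = 1.421 m/s; Re = 9.07×10^5; ε/D = 4.46×10^-6; f = 0.01191
h_f = f(L/D)V²/2g = 2.211 m
Total head H = z + h_f = 16.2 + 2.211 = 18.41 m
P_hyd = ρgQH = 723.0·9.81·0.110·18.41 = 14.36 kW
P_shaft = P_hyd/η = 14.36/0.65 = 22.10 kW

P_shaft ≈ 22.1 kW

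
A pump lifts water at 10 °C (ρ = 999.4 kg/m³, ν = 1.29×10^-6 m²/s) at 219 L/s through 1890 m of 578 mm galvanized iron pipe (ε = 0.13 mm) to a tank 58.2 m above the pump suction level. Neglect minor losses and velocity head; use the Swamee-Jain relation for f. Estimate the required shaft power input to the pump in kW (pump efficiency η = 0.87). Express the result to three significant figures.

V = 4Q/(πD²) = 0.8346 m/s; Re = 3.74×10^5; ε/D = 2.25×10^-4; f = 0.01615
h_f = f(L/D)V²/2g = 1.875 m
Total head H = z + h_f = 58.2 + 1.875 = 60.07 m
P_hyd = ρgQH = 999.4·9.81·0.219·60.07 = 129.0 kW
P_shaft = P_hyd/η = 129.0/0.87 = 148.3 kW

P_shaft ≈ 148 kW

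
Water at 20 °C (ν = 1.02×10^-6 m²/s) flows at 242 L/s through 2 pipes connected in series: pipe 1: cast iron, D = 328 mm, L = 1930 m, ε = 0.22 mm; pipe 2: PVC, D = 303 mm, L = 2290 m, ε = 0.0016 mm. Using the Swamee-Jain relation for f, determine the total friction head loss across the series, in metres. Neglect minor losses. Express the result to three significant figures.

H ≈ 96.2 m

Pipe 1: V = 2.864 m/s, Re = 9.21×10^5, ε/D = 6.71×10^-4, f = 0.01840, h_1 = f(L/D)V²/2g = 45.26 m
Pipe 2: V = 3.356 m/s, Re = 9.97×10^5, ε/D = 5.28×10^-6, f = 0.01174, h_2 = f(L/D)V²/2g = 50.96 m
Series → Q common, losses add: H = Σh = 96.22 m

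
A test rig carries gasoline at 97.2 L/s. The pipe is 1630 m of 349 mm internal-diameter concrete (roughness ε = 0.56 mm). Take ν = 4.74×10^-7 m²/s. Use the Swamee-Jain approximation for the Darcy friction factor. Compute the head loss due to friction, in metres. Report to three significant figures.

h_f ≈ 5.53 m

V = 4Q/(πD²) = 4·0.0972/(π·0.349²) = 1.016 m/s
Re = VD/ν = 1.016·0.349/4.74×10^-7 = 7.48×10^5 → turbulent
ε/D = 0.56/349 = 0.00160
Swamee-Jain: f = 0.02249
h_f = f(L/D)V²/(2g) = 0.02249·(1630/0.349)·1.016²/(2·9.81) = 5.527 m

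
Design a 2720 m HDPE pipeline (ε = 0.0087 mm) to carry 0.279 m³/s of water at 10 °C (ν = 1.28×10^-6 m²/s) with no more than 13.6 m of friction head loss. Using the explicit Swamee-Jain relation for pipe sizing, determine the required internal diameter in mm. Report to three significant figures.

D ≈ 446 mm

Swamee-Jain (Type III): D = 0.66·[ε^1.25·(LQ²/(gh_f))^4.75 + ν·Q^9.4·(L/(gh_f))^5.2]^0.04
LQ²/(gh_f) = 1.587; L/(gh_f) = 20.39
Term 1 = ε^1.25·(…)^4.75 = 4.24×10^-6; Term 2 = ν·Q^9.4·(…)^5.2 = 5.06×10^-5
D = 0.66·(4.24×10^-6 + 5.06×10^-5)^0.04 = 0.4458 m = 446 mm
Check: V = 1.79 m/s, Re = 6.23×10^5, f = 0.01294, h_f = 12.9 m ≈ 13.6 m ✓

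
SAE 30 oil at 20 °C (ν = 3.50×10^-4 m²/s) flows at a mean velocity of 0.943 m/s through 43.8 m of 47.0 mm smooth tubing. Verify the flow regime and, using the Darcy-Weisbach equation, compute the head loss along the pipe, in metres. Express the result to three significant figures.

Re = VD/ν = 0.943·0.04700/3.50×10^-4 = 127 → laminar (Re < 2300)
f = 64/Re = 0.5054
h_f = f(L/D)V²/(2g) = 0.5054·(43.8/0.04700)·0.943²/(2·9.81) = 21.35 m

h_f ≈ 21.3 m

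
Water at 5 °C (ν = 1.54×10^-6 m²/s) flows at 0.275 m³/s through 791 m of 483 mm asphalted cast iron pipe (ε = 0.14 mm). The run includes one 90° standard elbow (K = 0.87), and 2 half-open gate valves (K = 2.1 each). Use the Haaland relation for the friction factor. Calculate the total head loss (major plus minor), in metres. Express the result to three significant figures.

H_L ≈ 3.62 m

V = 4Q/(πD²) = 1.501 m/s; V²/2g = 0.1148 m
Re = 4.71×10^5, ε/D = 2.90×10^-4 → f = 0.01614 (Haaland)
Major: h_f = f(L/D)·V²/2g = 0.01614·1638·0.1148 = 3.035 m
Minor: ΣK = 5.07; h_m = ΣK·V²/2g = 0.5821 m
Total H_L = 3.035 + 0.5821 = 3.617 m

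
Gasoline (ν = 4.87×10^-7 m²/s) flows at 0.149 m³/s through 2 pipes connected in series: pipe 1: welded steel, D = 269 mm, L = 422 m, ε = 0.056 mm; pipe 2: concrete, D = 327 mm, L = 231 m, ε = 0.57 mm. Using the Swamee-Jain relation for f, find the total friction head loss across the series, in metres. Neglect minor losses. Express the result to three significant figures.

Pipe 1: V = 2.622 m/s, Re = 1.45×10^6, ε/D = 2.08×10^-4, f = 0.01459, h_1 = f(L/D)V²/2g = 8.021 m
Pipe 2: V = 1.774 m/s, Re = 1.19×10^6, ε/D = 0.00174, f = 0.02283, h_2 = f(L/D)V²/2g = 2.587 m
Series → Q common, losses add: H = Σh = 10.61 m

H ≈ 10.6 m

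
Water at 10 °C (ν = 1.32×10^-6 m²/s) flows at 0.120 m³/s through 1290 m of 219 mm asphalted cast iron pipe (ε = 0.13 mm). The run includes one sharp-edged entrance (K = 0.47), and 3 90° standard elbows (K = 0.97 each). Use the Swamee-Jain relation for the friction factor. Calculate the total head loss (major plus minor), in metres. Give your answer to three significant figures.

H_L ≈ 57.5 m

V = 4Q/(πD²) = 3.186 m/s; V²/2g = 0.5173 m
Re = 5.29×10^5, ε/D = 5.94×10^-4 → f = 0.01829 (Swamee-Jain)
Major: h_f = f(L/D)·V²/2g = 0.01829·5890·0.5173 = 55.74 m
Minor: ΣK = 3.38; h_m = ΣK·V²/2g = 1.748 m
Total H_L = 55.74 + 1.748 = 57.48 m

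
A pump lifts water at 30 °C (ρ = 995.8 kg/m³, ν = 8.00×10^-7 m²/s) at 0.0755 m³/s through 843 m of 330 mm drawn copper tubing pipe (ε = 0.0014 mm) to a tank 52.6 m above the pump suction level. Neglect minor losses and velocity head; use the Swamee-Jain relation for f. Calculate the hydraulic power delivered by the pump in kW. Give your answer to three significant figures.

P_hyd ≈ 39.8 kW

V = 4Q/(πD²) = 0.8827 m/s; Re = 3.64×10^5; ε/D = 4.24×10^-6; f = 0.01392
h_f = f(L/D)V²/2g = 1.412 m
Total head H = z + h_f = 52.6 + 1.412 = 54.01 m
P_hyd = ρgQH = 995.8·9.81·0.0755·54.01 = 39.84 kW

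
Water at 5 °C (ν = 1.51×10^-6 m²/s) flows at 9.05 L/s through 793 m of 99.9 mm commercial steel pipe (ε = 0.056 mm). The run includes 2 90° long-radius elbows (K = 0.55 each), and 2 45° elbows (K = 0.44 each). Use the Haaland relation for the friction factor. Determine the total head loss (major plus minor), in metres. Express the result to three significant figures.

H_L ≈ 11.5 m

V = 4Q/(πD²) = 1.155 m/s; V²/2g = 0.06794 m
Re = 7.64×10^4, ε/D = 5.61×10^-4 → f = 0.02104 (Haaland)
Major: h_f = f(L/D)·V²/2g = 0.02104·7938·0.06794 = 11.35 m
Minor: ΣK = 1.98; h_m = ΣK·V²/2g = 0.1345 m
Total H_L = 11.35 + 0.1345 = 11.48 m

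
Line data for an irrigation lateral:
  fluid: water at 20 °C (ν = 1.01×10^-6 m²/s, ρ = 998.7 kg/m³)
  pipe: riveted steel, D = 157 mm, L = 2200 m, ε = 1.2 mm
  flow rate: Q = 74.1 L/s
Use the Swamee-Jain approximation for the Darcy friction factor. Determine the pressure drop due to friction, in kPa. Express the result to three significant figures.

V = 4Q/(πD²) = 4·0.0741/(π·0.157²) = 3.828 m/s
Re = VD/ν = 3.828·0.157/1.01×10^-6 = 5.95×10^5 → turbulent
ε/D = 1.2/157 = 0.00764
Swamee-Jain: f = 0.03488
h_f = f(L/D)V²/(2g) = 0.03488·(2200/0.157)·3.828²/(2·9.81) = 364.9 m
Δp = ρg·h_f = 998.7·9.81·364.9 = 3575 kPa

Δp ≈ 3580 kPa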